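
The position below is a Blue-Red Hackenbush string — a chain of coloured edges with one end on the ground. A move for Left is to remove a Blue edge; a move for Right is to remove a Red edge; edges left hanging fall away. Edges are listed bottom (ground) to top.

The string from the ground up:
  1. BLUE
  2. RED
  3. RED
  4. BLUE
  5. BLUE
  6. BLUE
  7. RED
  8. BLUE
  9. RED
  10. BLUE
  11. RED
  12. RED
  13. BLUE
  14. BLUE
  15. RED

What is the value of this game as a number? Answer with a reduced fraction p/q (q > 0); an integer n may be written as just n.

7501/16384

B: Left { 0 }, Right { ∅ } ⇒ simplest 1
BR: Left { 0 }, Right { 1 } ⇒ simplest 1/2
BRR: Left { 0 }, Right { 1/2 1 } ⇒ simplest 1/4
BRRB: Left { 0 1/4 }, Right { 1/2 1 } ⇒ simplest 3/8
BRRBB: Left { 0 1/4 3/8 }, Right { 1/2 1 } ⇒ simplest 7/16
BRRBBB: Left { 0 1/4 3/8 7/16 }, Right { 1/2 1 } ⇒ simplest 15/32
BRRBBBR: Left { 0 1/4 3/8 7/16 }, Right { 15/32 1/2 1 } ⇒ simplest 29/64
BRRBBBRB: Left { 0 1/4 3/8 7/16 29/64 }, Right { 15/32 1/2 1 } ⇒ simplest 59/128
BRRBBBRBR: Left { 0 1/4 3/8 7/16 29/64 }, Right { 59/128 15/32 1/2 1 } ⇒ simplest 117/256
BRRBBBRBRB: Left { 0 1/4 3/8 7/16 29/64 117/256 }, Right { 59/128 15/32 1/2 1 } ⇒ simplest 235/512
BRRBBBRBRBR: Left { 0 1/4 3/8 7/16 29/64 117/256 }, Right { 235/512 59/128 15/32 1/2 1 } ⇒ simplest 469/1024
BRRBBBRBRBRR: Left { 0 1/4 3/8 7/16 29/64 117/256 }, Right { 469/1024 235/512 59/128 15/32 1/2 1 } ⇒ simplest 937/2048
BRRBBBRBRBRRB: Left { 0 1/4 3/8 7/16 29/64 117/256 937/2048 }, Right { 469/1024 235/512 59/128 15/32 1/2 1 } ⇒ simplest 1875/4096
BRRBBBRBRBRRBB: Left { 0 1/4 3/8 7/16 29/64 117/256 937/2048 1875/4096 }, Right { 469/1024 235/512 59/128 15/32 1/2 1 } ⇒ simplest 3751/8192
BRRBBBRBRBRRBBR: Left { 0 1/4 3/8 7/16 29/64 117/256 937/2048 1875/4096 }, Right { 3751/8192 469/1024 235/512 59/128 15/32 1/2 1 } ⇒ simplest 7501/16384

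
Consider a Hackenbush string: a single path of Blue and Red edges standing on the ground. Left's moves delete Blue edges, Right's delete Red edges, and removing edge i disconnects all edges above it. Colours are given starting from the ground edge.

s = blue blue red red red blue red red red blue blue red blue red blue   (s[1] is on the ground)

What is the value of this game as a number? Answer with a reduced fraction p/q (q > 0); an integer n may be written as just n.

1 of 15 · b · max L 0 · min R +∞ gives 1
2 of 15 · bb · max L 1 · min R +∞ gives 2
3 of 15 · bbr · max L 1 · min R 2 gives 3/2
4 of 15 · bbrr · max L 1 · min R 3/2 gives 5/4
5 of 15 · bbrrr · max L 1 · min R 5/4 gives 9/8
6 of 15 · bbrrrb · max L 9/8 · min R 5/4 gives 19/16
7 of 15 · bbrrrbr · max L 9/8 · min R 19/16 gives 37/32
8 of 15 · bbrrrbrr · max L 9/8 · min R 37/32 gives 73/64
9 of 15 · bbrrrbrrr · max L 9/8 · min R 73/64 gives 145/128
10 of 15 · bbrrrbrrrb · max L 145/128 · min R 73/64 gives 291/256
11 of 15 · bbrrrbrrrbb · max L 291/256 · min R 73/64 gives 583/512
12 of 15 · bbrrrbrrrbbr · max L 291/256 · min R 583/512 gives 1165/1024
13 of 15 · bbrrrbrrrbbrb · max L 1165/1024 · min R 583/512 gives 2331/2048
14 of 15 · bbrrrbrrrbbrbr · max L 1165/1024 · min R 2331/2048 gives 4661/4096
15 of 15 · bbrrrbrrrbbrbrb · max L 4661/4096 · min R 2331/2048 gives 9323/8192

9323/8192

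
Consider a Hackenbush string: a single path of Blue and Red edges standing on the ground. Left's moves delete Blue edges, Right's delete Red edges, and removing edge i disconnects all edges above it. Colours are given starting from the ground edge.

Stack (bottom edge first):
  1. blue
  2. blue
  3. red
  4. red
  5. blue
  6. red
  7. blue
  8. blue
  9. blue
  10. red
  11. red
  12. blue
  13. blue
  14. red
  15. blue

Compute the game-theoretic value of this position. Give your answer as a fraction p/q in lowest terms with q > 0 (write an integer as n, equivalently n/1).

value(b) = { 0 | none } -> 1
value(bb) = { 0 1 | none } -> 2
value(bbr) = { 0 1 | 2 } -> 3/2
value(bbrr) = { 0 1 | 3/2 2 } -> 5/4
value(bbrrb) = { 0 1 5/4 | 3/2 2 } -> 11/8
value(bbrrbr) = { 0 1 5/4 | 11/8 3/2 2 } -> 21/16
value(bbrrbrb) = { 0 1 5/4 21/16 | 11/8 3/2 2 } -> 43/32
value(bbrrbrbb) = { 0 1 5/4 21/16 43/32 | 11/8 3/2 2 } -> 87/64
value(bbrrbrbbb) = { 0 1 5/4 21/16 43/32 87/64 | 11/8 3/2 2 } -> 175/128
value(bbrrbrbbbr) = { 0 1 5/4 21/16 43/32 87/64 | 175/128 11/8 3/2 2 } -> 349/256
value(bbrrbrbbbrr) = { 0 1 5/4 21/16 43/32 87/64 | 349/256 175/128 11/8 3/2 2 } -> 697/512
value(bbrrbrbbbrrb) = { 0 1 5/4 21/16 43/32 87/64 697/512 | 349/256 175/128 11/8 3/2 2 } -> 1395/1024
value(bbrrbrbbbrrbb) = { 0 1 5/4 21/16 43/32 87/64 697/512 1395/1024 | 349/256 175/128 11/8 3/2 2 } -> 2791/2048
value(bbrrbrbbbrrbbr) = { 0 1 5/4 21/16 43/32 87/64 697/512 1395/1024 | 2791/2048 349/256 175/128 11/8 3/2 2 } -> 5581/4096
value(bbrrbrbbbrrbbrb) = { 0 1 5/4 21/16 43/32 87/64 697/512 1395/1024 5581/4096 | 2791/2048 349/256 175/128 11/8 3/2 2 } -> 11163/8192

11163/8192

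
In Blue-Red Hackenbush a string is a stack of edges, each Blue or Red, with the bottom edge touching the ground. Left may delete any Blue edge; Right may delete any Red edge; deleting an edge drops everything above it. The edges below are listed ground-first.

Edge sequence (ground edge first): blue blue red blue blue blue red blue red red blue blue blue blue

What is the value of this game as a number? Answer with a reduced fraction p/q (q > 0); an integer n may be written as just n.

7839/4096

step 1: add blue to get b; options L={ 0 } R={  } — 1
step 2: add blue to get bb; options L={ 0, 1 } R={  } — 2
step 3: add red to get bbr; options L={ 0, 1 } R={ 2 } — 3/2
step 4: add blue to get bbrb; options L={ 0, 1, 3/2 } R={ 2 } — 7/4
step 5: add blue to get bbrbb; options L={ 0, 1, 3/2, 7/4 } R={ 2 } — 15/8
step 6: add blue to get bbrbbb; options L={ 0, 1, 3/2, 7/4, 15/8 } R={ 2 } — 31/16
step 7: add red to get bbrbbbr; options L={ 0, 1, 3/2, 7/4, 15/8 } R={ 31/16, 2 } — 61/32
step 8: add blue to get bbrbbbrb; options L={ 0, 1, 3/2, 7/4, 15/8, 61/32 } R={ 31/16, 2 } — 123/64
step 9: add red to get bbrbbbrbr; options L={ 0, 1, 3/2, 7/4, 15/8, 61/32 } R={ 123/64, 31/16, 2 } — 245/128
step 10: add red to get bbrbbbrbrr; options L={ 0, 1, 3/2, 7/4, 15/8, 61/32 } R={ 245/128, 123/64, 31/16, 2 } — 489/256
step 11: add blue to get bbrbbbrbrrb; options L={ 0, 1, 3/2, 7/4, 15/8, 61/32, 489/256 } R={ 245/128, 123/64, 31/16, 2 } — 979/512
step 12: add blue to get bbrbbbrbrrbb; options L={ 0, 1, 3/2, 7/4, 15/8, 61/32, 489/256, 979/512 } R={ 245/128, 123/64, 31/16, 2 } — 1959/1024
step 13: add blue to get bbrbbbrbrrbbb; options L={ 0, 1, 3/2, 7/4, 15/8, 61/32, 489/256, 979/512, 1959/1024 } R={ 245/128, 123/64, 31/16, 2 } — 3919/2048
step 14: add blue to get bbrbbbrbrrbbbb; options L={ 0, 1, 3/2, 7/4, 15/8, 61/32, 489/256, 979/512, 1959/1024, 3919/2048 } R={ 245/128, 123/64, 31/16, 2 } — 7839/4096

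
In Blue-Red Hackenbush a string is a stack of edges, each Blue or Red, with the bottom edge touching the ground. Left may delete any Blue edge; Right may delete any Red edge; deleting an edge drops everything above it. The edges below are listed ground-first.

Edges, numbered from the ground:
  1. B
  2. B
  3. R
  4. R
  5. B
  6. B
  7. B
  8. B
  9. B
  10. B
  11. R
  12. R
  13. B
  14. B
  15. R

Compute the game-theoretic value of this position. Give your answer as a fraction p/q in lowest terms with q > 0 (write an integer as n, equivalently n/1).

12237/8192

Prefix values for B B R R B B B B B B R R B B R via {L|R} + simplicity:
1 of 15 · B · max L 0 · min R +∞ — 1
2 of 15 · BB · max L 1 · min R +∞ — 2
3 of 15 · BBR · max L 1 · min R 2 — 3/2
4 of 15 · BBRR · max L 1 · min R 3/2 — 5/4
5 of 15 · BBRRB · max L 5/4 · min R 3/2 — 11/8
6 of 15 · BBRRBB · max L 11/8 · min R 3/2 — 23/16
7 of 15 · BBRRBBB · max L 23/16 · min R 3/2 — 47/32
8 of 15 · BBRRBBBB · max L 47/32 · min R 3/2 — 95/64
9 of 15 · BBRRBBBBB · max L 95/64 · min R 3/2 — 191/128
10 of 15 · BBRRBBBBBB · max L 191/128 · min R 3/2 — 383/256
11 of 15 · BBRRBBBBBBR · max L 191/128 · min R 383/256 — 765/512
12 of 15 · BBRRBBBBBBRR · max L 191/128 · min R 765/512 — 1529/1024
13 of 15 · BBRRBBBBBBRRB · max L 1529/1024 · min R 765/512 — 3059/2048
14 of 15 · BBRRBBBBBBRRBB · max L 3059/2048 · min R 765/512 — 6119/4096
15 of 15 · BBRRBBBBBBRRBBR · max L 3059/2048 · min R 6119/4096 — 12237/8192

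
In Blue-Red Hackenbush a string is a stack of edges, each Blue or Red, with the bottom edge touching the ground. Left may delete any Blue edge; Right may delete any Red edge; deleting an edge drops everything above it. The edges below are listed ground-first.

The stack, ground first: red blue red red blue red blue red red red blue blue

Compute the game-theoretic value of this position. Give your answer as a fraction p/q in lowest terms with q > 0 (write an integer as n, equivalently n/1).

Prefix values for red blue red red blue red blue red red red blue blue via {L|R} + simplicity:
g_1 [r]  L=[—]  R=[0]  -> -1
g_2 [rb]  L=[-1]  R=[0]  -> -1/2
g_3 [rbr]  L=[-1]  R=[-1/2 0]  -> -3/4
g_4 [rbrr]  L=[-1]  R=[-3/4 -1/2 0]  -> -7/8
g_5 [rbrrb]  L=[-1 -7/8]  R=[-3/4 -1/2 0]  -> -13/16
g_6 [rbrrbr]  L=[-1 -7/8]  R=[-13/16 -3/4 -1/2 0]  -> -27/32
g_7 [rbrrbrb]  L=[-1 -7/8 -27/32]  R=[-13/16 -3/4 -1/2 0]  -> -53/64
g_8 [rbrrbrbr]  L=[-1 -7/8 -27/32]  R=[-53/64 -13/16 -3/4 -1/2 0]  -> -107/128
g_9 [rbrrbrbrr]  L=[-1 -7/8 -27/32]  R=[-107/128 -53/64 -13/16 -3/4 -1/2 0]  -> -215/256
g_10 [rbrrbrbrrr]  L=[-1 -7/8 -27/32]  R=[-215/256 -107/128 -53/64 -13/16 -3/4 -1/2 0]  -> -431/512
g_11 [rbrrbrbrrrb]  L=[-1 -7/8 -27/32 -431/512]  R=[-215/256 -107/128 -53/64 -13/16 -3/4 -1/2 0]  -> -861/1024
g_12 [rbrrbrbrrrbb]  L=[-1 -7/8 -27/32 -431/512 -861/1024]  R=[-215/256 -107/128 -53/64 -13/16 -3/4 -1/2 0]  -> -1721/2048

-1721/2048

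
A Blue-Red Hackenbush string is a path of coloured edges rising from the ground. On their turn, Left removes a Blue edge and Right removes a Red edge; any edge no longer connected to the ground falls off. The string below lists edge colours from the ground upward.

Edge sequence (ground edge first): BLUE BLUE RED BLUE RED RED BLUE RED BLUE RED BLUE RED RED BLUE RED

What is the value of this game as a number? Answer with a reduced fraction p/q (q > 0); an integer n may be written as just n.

Prefix values for BLUE BLUE RED BLUE RED RED BLUE RED BLUE RED BLUE RED RED BLUE RED via {L|R} + simplicity:
B: Left { 0 }, Right { (no moves) } so simplest 1
BB: Left { 0; 1 }, Right { (no moves) } so simplest 2
BBR: Left { 0; 1 }, Right { 2 } so simplest 3/2
BBRB: Left { 0; 1; 3/2 }, Right { 2 } so simplest 7/4
BBRBR: Left { 0; 1; 3/2 }, Right { 7/4; 2 } so simplest 13/8
BBRBRR: Left { 0; 1; 3/2 }, Right { 13/8; 7/4; 2 } so simplest 25/16
BBRBRRB: Left { 0; 1; 3/2; 25/16 }, Right { 13/8; 7/4; 2 } so simplest 51/32
BBRBRRBR: Left { 0; 1; 3/2; 25/16 }, Right { 51/32; 13/8; 7/4; 2 } so simplest 101/64
BBRBRRBRB: Left { 0; 1; 3/2; 25/16; 101/64 }, Right { 51/32; 13/8; 7/4; 2 } so simplest 203/128
BBRBRRBRBR: Left { 0; 1; 3/2; 25/16; 101/64 }, Right { 203/128; 51/32; 13/8; 7/4; 2 } so simplest 405/256
BBRBRRBRBRB: Left { 0; 1; 3/2; 25/16; 101/64; 405/256 }, Right { 203/128; 51/32; 13/8; 7/4; 2 } so simplest 811/512
BBRBRRBRBRBR: Left { 0; 1; 3/2; 25/16; 101/64; 405/256 }, Right { 811/512; 203/128; 51/32; 13/8; 7/4; 2 } so simplest 1621/1024
BBRBRRBRBRBRR: Left { 0; 1; 3/2; 25/16; 101/64; 405/256 }, Right { 1621/1024; 811/512; 203/128; 51/32; 13/8; 7/4; 2 } so simplest 3241/2048
BBRBRRBRBRBRRB: Left { 0; 1; 3/2; 25/16; 101/64; 405/256; 3241/2048 }, Right { 1621/1024; 811/512; 203/128; 51/32; 13/8; 7/4; 2 } so simplest 6483/4096
BBRBRRBRBRBRRBR: Left { 0; 1; 3/2; 25/16; 101/64; 405/256; 3241/2048 }, Right { 6483/4096; 1621/1024; 811/512; 203/128; 51/32; 13/8; 7/4; 2 } so simplest 12965/8192

12965/8192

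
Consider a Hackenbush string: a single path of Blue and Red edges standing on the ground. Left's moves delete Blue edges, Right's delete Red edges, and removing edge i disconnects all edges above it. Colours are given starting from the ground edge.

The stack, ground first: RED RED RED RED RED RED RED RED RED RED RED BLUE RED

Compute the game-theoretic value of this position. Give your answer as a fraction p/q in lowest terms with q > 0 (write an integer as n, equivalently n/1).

Recurse on prefixes of the 13-edge string RED RED RED RED RED RED RED RED RED RED RED BLUE RED:
1 of 13 · R · max L −∞ · min R 0 — -1
2 of 13 · RR · max L −∞ · min R -1 — -2
3 of 13 · RRR · max L −∞ · min R -2 — -3
4 of 13 · RRRR · max L −∞ · min R -3 — -4
5 of 13 · RRRRR · max L −∞ · min R -4 — -5
6 of 13 · RRRRRR · max L −∞ · min R -5 — -6
7 of 13 · RRRRRRR · max L −∞ · min R -6 — -7
8 of 13 · RRRRRRRR · max L −∞ · min R -7 — -8
9 of 13 · RRRRRRRRR · max L −∞ · min R -8 — -9
10 of 13 · RRRRRRRRRR · max L −∞ · min R -9 — -10
11 of 13 · RRRRRRRRRRR · max L −∞ · min R -10 — -11
12 of 13 · RRRRRRRRRRRB · max L -11 · min R -10 — -21/2
13 of 13 · RRRRRRRRRRRBR · max L -11 · min R -21/2 — -43/4

-43/4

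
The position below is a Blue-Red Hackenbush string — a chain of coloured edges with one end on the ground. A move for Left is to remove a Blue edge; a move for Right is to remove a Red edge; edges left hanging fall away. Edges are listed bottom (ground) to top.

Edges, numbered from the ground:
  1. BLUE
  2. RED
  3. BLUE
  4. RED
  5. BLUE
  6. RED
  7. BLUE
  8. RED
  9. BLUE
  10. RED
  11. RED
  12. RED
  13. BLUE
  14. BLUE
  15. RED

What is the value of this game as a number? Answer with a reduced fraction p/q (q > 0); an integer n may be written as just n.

10893/16384

Build v(s[:k]) for k = 1..15, string s = BLUE RED BLUE RED BLUE RED BLUE RED BLUE RED RED RED BLUE BLUE RED.
v_1 [B]  L=[0]  R=[∅]  = 1
v_2 [BR]  L=[0]  R=[1]  = 1/2
v_3 [BRB]  L=[0,1/2]  R=[1]  = 3/4
v_4 [BRBR]  L=[0,1/2]  R=[3/4,1]  = 5/8
v_5 [BRBRB]  L=[0,1/2,5/8]  R=[3/4,1]  = 11/16
v_6 [BRBRBR]  L=[0,1/2,5/8]  R=[11/16,3/4,1]  = 21/32
v_7 [BRBRBRB]  L=[0,1/2,5/8,21/32]  R=[11/16,3/4,1]  = 43/64
v_8 [BRBRBRBR]  L=[0,1/2,5/8,21/32]  R=[43/64,11/16,3/4,1]  = 85/128
v_9 [BRBRBRBRB]  L=[0,1/2,5/8,21/32,85/128]  R=[43/64,11/16,3/4,1]  = 171/256
v_10 [BRBRBRBRBR]  L=[0,1/2,5/8,21/32,85/128]  R=[171/256,43/64,11/16,3/4,1]  = 341/512
v_11 [BRBRBRBRBRR]  L=[0,1/2,5/8,21/32,85/128]  R=[341/512,171/256,43/64,11/16,3/4,1]  = 681/1024
v_12 [BRBRBRBRBRRR]  L=[0,1/2,5/8,21/32,85/128]  R=[681/1024,341/512,171/256,43/64,11/16,3/4,1]  = 1361/2048
v_13 [BRBRBRBRBRRRB]  L=[0,1/2,5/8,21/32,85/128,1361/2048]  R=[681/1024,341/512,171/256,43/64,11/16,3/4,1]  = 2723/4096
v_14 [BRBRBRBRBRRRBB]  L=[0,1/2,5/8,21/32,85/128,1361/2048,2723/4096]  R=[681/1024,341/512,171/256,43/64,11/16,3/4,1]  = 5447/8192
v_15 [BRBRBRBRBRRRBBR]  L=[0,1/2,5/8,21/32,85/128,1361/2048,2723/4096]  R=[5447/8192,681/1024,341/512,171/256,43/64,11/16,3/4,1]  = 10893/16384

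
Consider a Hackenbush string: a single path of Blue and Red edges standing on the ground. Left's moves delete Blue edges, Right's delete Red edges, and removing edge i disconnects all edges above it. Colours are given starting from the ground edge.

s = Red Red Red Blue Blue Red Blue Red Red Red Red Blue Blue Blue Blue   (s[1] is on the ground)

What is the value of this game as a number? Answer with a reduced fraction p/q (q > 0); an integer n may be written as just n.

-9697/4096

Recurse on prefixes of the 15-edge string Red Red Red Blue Blue Red Blue Red Red Red Red Blue Blue Blue Blue:
step 1: add Red to get R; options L={  } R={ 0 } so -1
step 2: add Red to get RR; options L={  } R={ -1, 0 } so -2
step 3: add Red to get RRR; options L={  } R={ -2, -1, 0 } so -3
step 4: add Blue to get RRRB; options L={ -3 } R={ -2, -1, 0 } so -5/2
step 5: add Blue to get RRRBB; options L={ -3, -5/2 } R={ -2, -1, 0 } so -9/4
step 6: add Red to get RRRBBR; options L={ -3, -5/2 } R={ -9/4, -2, -1, 0 } so -19/8
step 7: add Blue to get RRRBBRB; options L={ -3, -5/2, -19/8 } R={ -9/4, -2, -1, 0 } so -37/16
step 8: add Red to get RRRBBRBR; options L={ -3, -5/2, -19/8 } R={ -37/16, -9/4, -2, -1, 0 } so -75/32
step 9: add Red to get RRRBBRBRR; options L={ -3, -5/2, -19/8 } R={ -75/32, -37/16, -9/4, -2, -1, 0 } so -151/64
step 10: add Red to get RRRBBRBRRR; options L={ -3, -5/2, -19/8 } R={ -151/64, -75/32, -37/16, -9/4, -2, -1, 0 } so -303/128
step 11: add Red to get RRRBBRBRRRR; options L={ -3, -5/2, -19/8 } R={ -303/128, -151/64, -75/32, -37/16, -9/4, -2, -1, 0 } so -607/256
step 12: add Blue to get RRRBBRBRRRRB; options L={ -3, -5/2, -19/8, -607/256 } R={ -303/128, -151/64, -75/32, -37/16, -9/4, -2, -1, 0 } so -1213/512
step 13: add Blue to get RRRBBRBRRRRBB; options L={ -3, -5/2, -19/8, -607/256, -1213/512 } R={ -303/128, -151/64, -75/32, -37/16, -9/4, -2, -1, 0 } so -2425/1024
step 14: add Blue to get RRRBBRBRRRRBBB; options L={ -3, -5/2, -19/8, -607/256, -1213/512, -2425/1024 } R={ -303/128, -151/64, -75/32, -37/16, -9/4, -2, -1, 0 } so -4849/2048
step 15: add Blue to get RRRBBRBRRRRBBBB; options L={ -3, -5/2, -19/8, -607/256, -1213/512, -2425/1024, -4849/2048 } R={ -303/128, -151/64, -75/32, -37/16, -9/4, -2, -1, 0 } so -9697/4096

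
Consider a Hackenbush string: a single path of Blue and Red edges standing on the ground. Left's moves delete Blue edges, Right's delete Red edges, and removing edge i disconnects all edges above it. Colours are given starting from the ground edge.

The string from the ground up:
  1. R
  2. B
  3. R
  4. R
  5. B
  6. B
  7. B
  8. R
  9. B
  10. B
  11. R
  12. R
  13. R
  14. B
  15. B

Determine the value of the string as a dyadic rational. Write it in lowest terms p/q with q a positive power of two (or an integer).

-12601/16384

value(R) = { — | 0 } so -1
value(RB) = { -1 | 0 } so -1/2
value(RBR) = { -1 | -1/2,0 } so -3/4
value(RBRR) = { -1 | -3/4,-1/2,0 } so -7/8
value(RBRRB) = { -1,-7/8 | -3/4,-1/2,0 } so -13/16
value(RBRRBB) = { -1,-7/8,-13/16 | -3/4,-1/2,0 } so -25/32
value(RBRRBBB) = { -1,-7/8,-13/16,-25/32 | -3/4,-1/2,0 } so -49/64
value(RBRRBBBR) = { -1,-7/8,-13/16,-25/32 | -49/64,-3/4,-1/2,0 } so -99/128
value(RBRRBBBRB) = { -1,-7/8,-13/16,-25/32,-99/128 | -49/64,-3/4,-1/2,0 } so -197/256
value(RBRRBBBRBB) = { -1,-7/8,-13/16,-25/32,-99/128,-197/256 | -49/64,-3/4,-1/2,0 } so -393/512
value(RBRRBBBRBBR) = { -1,-7/8,-13/16,-25/32,-99/128,-197/256 | -393/512,-49/64,-3/4,-1/2,0 } so -787/1024
value(RBRRBBBRBBRR) = { -1,-7/8,-13/16,-25/32,-99/128,-197/256 | -787/1024,-393/512,-49/64,-3/4,-1/2,0 } so -1575/2048
value(RBRRBBBRBBRRR) = { -1,-7/8,-13/16,-25/32,-99/128,-197/256 | -1575/2048,-787/1024,-393/512,-49/64,-3/4,-1/2,0 } so -3151/4096
value(RBRRBBBRBBRRRB) = { -1,-7/8,-13/16,-25/32,-99/128,-197/256,-3151/4096 | -1575/2048,-787/1024,-393/512,-49/64,-3/4,-1/2,0 } so -6301/8192
value(RBRRBBBRBBRRRBB) = { -1,-7/8,-13/16,-25/32,-99/128,-197/256,-3151/4096,-6301/8192 | -1575/2048,-787/1024,-393/512,-49/64,-3/4,-1/2,0 } so -12601/16384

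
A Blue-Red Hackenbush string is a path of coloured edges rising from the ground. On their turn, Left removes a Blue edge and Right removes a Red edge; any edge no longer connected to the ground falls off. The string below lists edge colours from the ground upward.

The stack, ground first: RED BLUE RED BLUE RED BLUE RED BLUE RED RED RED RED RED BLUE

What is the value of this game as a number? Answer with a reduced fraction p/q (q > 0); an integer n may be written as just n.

edge 1 of 14 (RED): { none | 0 } -> -1
edge 2 of 14 (BLUE): { -1 | 0 } -> -1/2
edge 3 of 14 (RED): { -1 | -1/2 0 } -> -3/4
edge 4 of 14 (BLUE): { -1 -3/4 | -1/2 0 } -> -5/8
edge 5 of 14 (RED): { -1 -3/4 | -5/8 -1/2 0 } -> -11/16
edge 6 of 14 (BLUE): { -1 -3/4 -11/16 | -5/8 -1/2 0 } -> -21/32
edge 7 of 14 (RED): { -1 -3/4 -11/16 | -21/32 -5/8 -1/2 0 } -> -43/64
edge 8 of 14 (BLUE): { -1 -3/4 -11/16 -43/64 | -21/32 -5/8 -1/2 0 } -> -85/128
edge 9 of 14 (RED): { -1 -3/4 -11/16 -43/64 | -85/128 -21/32 -5/8 -1/2 0 } -> -171/256
edge 10 of 14 (RED): { -1 -3/4 -11/16 -43/64 | -171/256 -85/128 -21/32 -5/8 -1/2 0 } -> -343/512
edge 11 of 14 (RED): { -1 -3/4 -11/16 -43/64 | -343/512 -171/256 -85/128 -21/32 -5/8 -1/2 0 } -> -687/1024
edge 12 of 14 (RED): { -1 -3/4 -11/16 -43/64 | -687/1024 -343/512 -171/256 -85/128 -21/32 -5/8 -1/2 0 } -> -1375/2048
edge 13 of 14 (RED): { -1 -3/4 -11/16 -43/64 | -1375/2048 -687/1024 -343/512 -171/256 -85/128 -21/32 -5/8 -1/2 0 } -> -2751/4096
edge 14 of 14 (BLUE): { -1 -3/4 -11/16 -43/64 -2751/4096 | -1375/2048 -687/1024 -343/512 -171/256 -85/128 -21/32 -5/8 -1/2 0 } -> -5501/8192

-5501/8192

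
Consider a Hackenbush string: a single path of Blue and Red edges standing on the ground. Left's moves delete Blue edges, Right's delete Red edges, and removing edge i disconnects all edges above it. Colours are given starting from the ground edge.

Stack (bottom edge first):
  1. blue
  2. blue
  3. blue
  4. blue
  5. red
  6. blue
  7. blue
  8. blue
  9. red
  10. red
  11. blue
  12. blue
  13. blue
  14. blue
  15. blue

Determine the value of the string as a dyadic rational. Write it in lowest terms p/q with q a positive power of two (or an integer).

Recurse on prefixes of the 15-edge string blue blue blue blue red blue blue blue red red blue blue blue blue blue:
1 of 15 · b · max L 0 · min R +∞ ⇒ 1
2 of 15 · bb · max L 1 · min R +∞ ⇒ 2
3 of 15 · bbb · max L 2 · min R +∞ ⇒ 3
4 of 15 · bbbb · max L 3 · min R +∞ ⇒ 4
5 of 15 · bbbbr · max L 3 · min R 4 ⇒ 7/2
6 of 15 · bbbbrb · max L 7/2 · min R 4 ⇒ 15/4
7 of 15 · bbbbrbb · max L 15/4 · min R 4 ⇒ 31/8
8 of 15 · bbbbrbbb · max L 31/8 · min R 4 ⇒ 63/16
9 of 15 · bbbbrbbbr · max L 31/8 · min R 63/16 ⇒ 125/32
10 of 15 · bbbbrbbbrr · max L 31/8 · min R 125/32 ⇒ 249/64
11 of 15 · bbbbrbbbrrb · max L 249/64 · min R 125/32 ⇒ 499/128
12 of 15 · bbbbrbbbrrbb · max L 499/128 · min R 125/32 ⇒ 999/256
13 of 15 · bbbbrbbbrrbbb · max L 999/256 · min R 125/32 ⇒ 1999/512
14 of 15 · bbbbrbbbrrbbbb · max L 1999/512 · min R 125/32 ⇒ 3999/1024
15 of 15 · bbbbrbbbrrbbbbb · max L 3999/1024 · min R 125/32 ⇒ 7999/2048

7999/2048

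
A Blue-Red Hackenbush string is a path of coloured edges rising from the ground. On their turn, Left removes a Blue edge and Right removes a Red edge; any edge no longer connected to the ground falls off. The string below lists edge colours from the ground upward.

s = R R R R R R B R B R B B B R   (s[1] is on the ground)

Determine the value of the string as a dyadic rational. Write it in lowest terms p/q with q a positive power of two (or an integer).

Recurse on prefixes of the 14-edge string R R R R R R B R B R B B B R:
1 of 14 · R · max L −∞ · min R 0 => -1
2 of 14 · RR · max L −∞ · min R -1 => -2
3 of 14 · RRR · max L −∞ · min R -2 => -3
4 of 14 · RRRR · max L −∞ · min R -3 => -4
5 of 14 · RRRRR · max L −∞ · min R -4 => -5
6 of 14 · RRRRRR · max L −∞ · min R -5 => -6
7 of 14 · RRRRRRB · max L -6 · min R -5 => -11/2
8 of 14 · RRRRRRBR · max L -6 · min R -11/2 => -23/4
9 of 14 · RRRRRRBRB · max L -23/4 · min R -11/2 => -45/8
10 of 14 · RRRRRRBRBR · max L -23/4 · min R -45/8 => -91/16
11 of 14 · RRRRRRBRBRB · max L -91/16 · min R -45/8 => -181/32
12 of 14 · RRRRRRBRBRBB · max L -181/32 · min R -45/8 => -361/64
13 of 14 · RRRRRRBRBRBBB · max L -361/64 · min R -45/8 => -721/128
14 of 14 · RRRRRRBRBRBBBR · max L -361/64 · min R -721/128 => -1443/256

-1443/256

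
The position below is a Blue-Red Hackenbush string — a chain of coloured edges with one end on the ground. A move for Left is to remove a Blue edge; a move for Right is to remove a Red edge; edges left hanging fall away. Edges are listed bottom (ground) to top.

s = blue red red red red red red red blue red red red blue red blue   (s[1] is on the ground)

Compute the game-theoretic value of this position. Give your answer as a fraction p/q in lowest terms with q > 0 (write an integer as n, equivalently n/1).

Build v(s[:k]) for k = 1..15, string s = blue red red red red red red red blue red red red blue red blue.
v_1 [b]  L=[0]  R=[∅]  ⇒ 1
v_2 [br]  L=[0]  R=[1]  ⇒ 1/2
v_3 [brr]  L=[0]  R=[1/2; 1]  ⇒ 1/4
v_4 [brrr]  L=[0]  R=[1/4; 1/2; 1]  ⇒ 1/8
v_5 [brrrr]  L=[0]  R=[1/8; 1/4; 1/2; 1]  ⇒ 1/16
v_6 [brrrrr]  L=[0]  R=[1/16; 1/8; 1/4; 1/2; 1]  ⇒ 1/32
v_7 [brrrrrr]  L=[0]  R=[1/32; 1/16; 1/8; 1/4; 1/2; 1]  ⇒ 1/64
v_8 [brrrrrrr]  L=[0]  R=[1/64; 1/32; 1/16; 1/8; 1/4; 1/2; 1]  ⇒ 1/128
v_9 [brrrrrrrb]  L=[0; 1/128]  R=[1/64; 1/32; 1/16; 1/8; 1/4; 1/2; 1]  ⇒ 3/256
v_10 [brrrrrrrbr]  L=[0; 1/128]  R=[3/256; 1/64; 1/32; 1/16; 1/8; 1/4; 1/2; 1]  ⇒ 5/512
v_11 [brrrrrrrbrr]  L=[0; 1/128]  R=[5/512; 3/256; 1/64; 1/32; 1/16; 1/8; 1/4; 1/2; 1]  ⇒ 9/1024
v_12 [brrrrrrrbrrr]  L=[0; 1/128]  R=[9/1024; 5/512; 3/256; 1/64; 1/32; 1/16; 1/8; 1/4; 1/2; 1]  ⇒ 17/2048
v_13 [brrrrrrrbrrrb]  L=[0; 1/128; 17/2048]  R=[9/1024; 5/512; 3/256; 1/64; 1/32; 1/16; 1/8; 1/4; 1/2; 1]  ⇒ 35/4096
v_14 [brrrrrrrbrrrbr]  L=[0; 1/128; 17/2048]  R=[35/4096; 9/1024; 5/512; 3/256; 1/64; 1/32; 1/16; 1/8; 1/4; 1/2; 1]  ⇒ 69/8192
v_15 [brrrrrrrbrrrbrb]  L=[0; 1/128; 17/2048; 69/8192]  R=[35/4096; 9/1024; 5/512; 3/256; 1/64; 1/32; 1/16; 1/8; 1/4; 1/2; 1]  ⇒ 139/16384

139/16384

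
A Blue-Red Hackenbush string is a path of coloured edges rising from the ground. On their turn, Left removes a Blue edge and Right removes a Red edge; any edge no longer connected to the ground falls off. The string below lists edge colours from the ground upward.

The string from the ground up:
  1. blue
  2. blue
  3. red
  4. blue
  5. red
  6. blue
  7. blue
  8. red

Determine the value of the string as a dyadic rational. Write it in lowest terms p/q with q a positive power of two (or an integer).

value(b) = { 0 |  } so 1
value(bb) = { 0, 1 |  } so 2
value(bbr) = { 0, 1 | 2 } so 3/2
value(bbrb) = { 0, 1, 3/2 | 2 } so 7/4
value(bbrbr) = { 0, 1, 3/2 | 7/4, 2 } so 13/8
value(bbrbrb) = { 0, 1, 3/2, 13/8 | 7/4, 2 } so 27/16
value(bbrbrbb) = { 0, 1, 3/2, 13/8, 27/16 | 7/4, 2 } so 55/32
value(bbrbrbbr) = { 0, 1, 3/2, 13/8, 27/16 | 55/32, 7/4, 2 } so 109/64

109/64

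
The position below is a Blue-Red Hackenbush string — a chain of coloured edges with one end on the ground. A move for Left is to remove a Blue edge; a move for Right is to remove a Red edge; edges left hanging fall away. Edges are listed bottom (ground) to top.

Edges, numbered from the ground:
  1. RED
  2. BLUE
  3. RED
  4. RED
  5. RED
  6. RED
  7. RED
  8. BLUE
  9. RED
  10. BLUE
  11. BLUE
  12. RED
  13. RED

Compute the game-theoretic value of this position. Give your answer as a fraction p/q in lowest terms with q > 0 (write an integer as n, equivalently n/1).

edge 1 of 13 (RED): {  | 0 } => -1
edge 2 of 13 (BLUE): { -1 | 0 } => -1/2
edge 3 of 13 (RED): { -1 | -1/2 0 } => -3/4
edge 4 of 13 (RED): { -1 | -3/4 -1/2 0 } => -7/8
edge 5 of 13 (RED): { -1 | -7/8 -3/4 -1/2 0 } => -15/16
edge 6 of 13 (RED): { -1 | -15/16 -7/8 -3/4 -1/2 0 } => -31/32
edge 7 of 13 (RED): { -1 | -31/32 -15/16 -7/8 -3/4 -1/2 0 } => -63/64
edge 8 of 13 (BLUE): { -1 -63/64 | -31/32 -15/16 -7/8 -3/4 -1/2 0 } => -125/128
edge 9 of 13 (RED): { -1 -63/64 | -125/128 -31/32 -15/16 -7/8 -3/4 -1/2 0 } => -251/256
edge 10 of 13 (BLUE): { -1 -63/64 -251/256 | -125/128 -31/32 -15/16 -7/8 -3/4 -1/2 0 } => -501/512
edge 11 of 13 (BLUE): { -1 -63/64 -251/256 -501/512 | -125/128 -31/32 -15/16 -7/8 -3/4 -1/2 0 } => -1001/1024
edge 12 of 13 (RED): { -1 -63/64 -251/256 -501/512 | -1001/1024 -125/128 -31/32 -15/16 -7/8 -3/4 -1/2 0 } => -2003/2048
edge 13 of 13 (RED): { -1 -63/64 -251/256 -501/512 | -2003/2048 -1001/1024 -125/128 -31/32 -15/16 -7/8 -3/4 -1/2 0 } => -4007/4096

-4007/4096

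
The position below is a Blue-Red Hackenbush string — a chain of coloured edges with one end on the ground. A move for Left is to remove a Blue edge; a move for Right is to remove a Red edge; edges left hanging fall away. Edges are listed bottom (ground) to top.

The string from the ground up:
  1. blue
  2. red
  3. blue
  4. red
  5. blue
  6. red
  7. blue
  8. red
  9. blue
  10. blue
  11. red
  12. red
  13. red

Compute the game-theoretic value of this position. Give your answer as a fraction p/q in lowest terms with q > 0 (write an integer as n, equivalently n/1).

2737/4096

Recurse on prefixes of the 13-edge string blue red blue red blue red blue red blue blue red red red:
step 1: add blue to get b; options L={ 0 } R={  } ⇒ 1
step 2: add red to get br; options L={ 0 } R={ 1 } ⇒ 1/2
step 3: add blue to get brb; options L={ 0; 1/2 } R={ 1 } ⇒ 3/4
step 4: add red to get brbr; options L={ 0; 1/2 } R={ 3/4; 1 } ⇒ 5/8
step 5: add blue to get brbrb; options L={ 0; 1/2; 5/8 } R={ 3/4; 1 } ⇒ 11/16
step 6: add red to get brbrbr; options L={ 0; 1/2; 5/8 } R={ 11/16; 3/4; 1 } ⇒ 21/32
step 7: add blue to get brbrbrb; options L={ 0; 1/2; 5/8; 21/32 } R={ 11/16; 3/4; 1 } ⇒ 43/64
step 8: add red to get brbrbrbr; options L={ 0; 1/2; 5/8; 21/32 } R={ 43/64; 11/16; 3/4; 1 } ⇒ 85/128
step 9: add blue to get brbrbrbrb; options L={ 0; 1/2; 5/8; 21/32; 85/128 } R={ 43/64; 11/16; 3/4; 1 } ⇒ 171/256
step 10: add blue to get brbrbrbrbb; options L={ 0; 1/2; 5/8; 21/32; 85/128; 171/256 } R={ 43/64; 11/16; 3/4; 1 } ⇒ 343/512
step 11: add red to get brbrbrbrbbr; options L={ 0; 1/2; 5/8; 21/32; 85/128; 171/256 } R={ 343/512; 43/64; 11/16; 3/4; 1 } ⇒ 685/1024
step 12: add red to get brbrbrbrbbrr; options L={ 0; 1/2; 5/8; 21/32; 85/128; 171/256 } R={ 685/1024; 343/512; 43/64; 11/16; 3/4; 1 } ⇒ 1369/2048
step 13: add red to get brbrbrbrbbrrr; options L={ 0; 1/2; 5/8; 21/32; 85/128; 171/256 } R={ 1369/2048; 685/1024; 343/512; 43/64; 11/16; 3/4; 1 } ⇒ 2737/4096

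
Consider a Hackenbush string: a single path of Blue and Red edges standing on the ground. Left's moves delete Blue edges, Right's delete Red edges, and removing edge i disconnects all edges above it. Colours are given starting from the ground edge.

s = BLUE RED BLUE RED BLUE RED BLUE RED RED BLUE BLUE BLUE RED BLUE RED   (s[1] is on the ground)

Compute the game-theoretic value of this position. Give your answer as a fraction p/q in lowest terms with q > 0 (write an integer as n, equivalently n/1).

10869/16384

Prefix values for BLUE RED BLUE RED BLUE RED BLUE RED RED BLUE BLUE BLUE RED BLUE RED via {L|R} + simplicity:
B: Left { 0 }, Right { — } so simplest 1
BR: Left { 0 }, Right { 1 } so simplest 1/2
BRB: Left { 0, 1/2 }, Right { 1 } so simplest 3/4
BRBR: Left { 0, 1/2 }, Right { 3/4, 1 } so simplest 5/8
BRBRB: Left { 0, 1/2, 5/8 }, Right { 3/4, 1 } so simplest 11/16
BRBRBR: Left { 0, 1/2, 5/8 }, Right { 11/16, 3/4, 1 } so simplest 21/32
BRBRBRB: Left { 0, 1/2, 5/8, 21/32 }, Right { 11/16, 3/4, 1 } so simplest 43/64
BRBRBRBR: Left { 0, 1/2, 5/8, 21/32 }, Right { 43/64, 11/16, 3/4, 1 } so simplest 85/128
BRBRBRBRR: Left { 0, 1/2, 5/8, 21/32 }, Right { 85/128, 43/64, 11/16, 3/4, 1 } so simplest 169/256
BRBRBRBRRB: Left { 0, 1/2, 5/8, 21/32, 169/256 }, Right { 85/128, 43/64, 11/16, 3/4, 1 } so simplest 339/512
BRBRBRBRRBB: Left { 0, 1/2, 5/8, 21/32, 169/256, 339/512 }, Right { 85/128, 43/64, 11/16, 3/4, 1 } so simplest 679/1024
BRBRBRBRRBBB: Left { 0, 1/2, 5/8, 21/32, 169/256, 339/512, 679/1024 }, Right { 85/128, 43/64, 11/16, 3/4, 1 } so simplest 1359/2048
BRBRBRBRRBBBR: Left { 0, 1/2, 5/8, 21/32, 169/256, 339/512, 679/1024 }, Right { 1359/2048, 85/128, 43/64, 11/16, 3/4, 1 } so simplest 2717/4096
BRBRBRBRRBBBRB: Left { 0, 1/2, 5/8, 21/32, 169/256, 339/512, 679/1024, 2717/4096 }, Right { 1359/2048, 85/128, 43/64, 11/16, 3/4, 1 } so simplest 5435/8192
BRBRBRBRRBBBRBR: Left { 0, 1/2, 5/8, 21/32, 169/256, 339/512, 679/1024, 2717/4096 }, Right { 5435/8192, 1359/2048, 85/128, 43/64, 11/16, 3/4, 1 } so simplest 10869/16384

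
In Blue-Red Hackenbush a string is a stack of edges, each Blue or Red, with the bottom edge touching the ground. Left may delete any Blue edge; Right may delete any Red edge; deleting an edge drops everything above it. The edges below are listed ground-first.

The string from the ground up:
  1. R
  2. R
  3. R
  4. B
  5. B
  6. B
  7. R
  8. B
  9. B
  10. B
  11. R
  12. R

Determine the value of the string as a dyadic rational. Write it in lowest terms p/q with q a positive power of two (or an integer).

val_1 [R]  L=[none]  R=[0]  -> -1
val_2 [RR]  L=[none]  R=[-1; 0]  -> -2
val_3 [RRR]  L=[none]  R=[-2; -1; 0]  -> -3
val_4 [RRRB]  L=[-3]  R=[-2; -1; 0]  -> -5/2
val_5 [RRRBB]  L=[-3; -5/2]  R=[-2; -1; 0]  -> -9/4
val_6 [RRRBBB]  L=[-3; -5/2; -9/4]  R=[-2; -1; 0]  -> -17/8
val_7 [RRRBBBR]  L=[-3; -5/2; -9/4]  R=[-17/8; -2; -1; 0]  -> -35/16
val_8 [RRRBBBRB]  L=[-3; -5/2; -9/4; -35/16]  R=[-17/8; -2; -1; 0]  -> -69/32
val_9 [RRRBBBRBB]  L=[-3; -5/2; -9/4; -35/16; -69/32]  R=[-17/8; -2; -1; 0]  -> -137/64
val_10 [RRRBBBRBBB]  L=[-3; -5/2; -9/4; -35/16; -69/32; -137/64]  R=[-17/8; -2; -1; 0]  -> -273/128
val_11 [RRRBBBRBBBR]  L=[-3; -5/2; -9/4; -35/16; -69/32; -137/64]  R=[-273/128; -17/8; -2; -1; 0]  -> -547/256
val_12 [RRRBBBRBBBRR]  L=[-3; -5/2; -9/4; -35/16; -69/32; -137/64]  R=[-547/256; -273/128; -17/8; -2; -1; 0]  -> -1095/512

-1095/512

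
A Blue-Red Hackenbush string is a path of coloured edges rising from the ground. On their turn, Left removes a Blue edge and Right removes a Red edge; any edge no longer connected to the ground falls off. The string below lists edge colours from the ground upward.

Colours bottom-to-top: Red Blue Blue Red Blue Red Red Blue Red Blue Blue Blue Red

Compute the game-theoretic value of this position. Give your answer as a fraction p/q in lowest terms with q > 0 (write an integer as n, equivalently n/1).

Prefix values for Red Blue Blue Red Blue Red Red Blue Red Blue Blue Blue Red via {L|R} + simplicity:
1 of 13 · R · max L −∞ · min R 0 so -1
2 of 13 · RB · max L -1 · min R 0 so -1/2
3 of 13 · RBB · max L -1/2 · min R 0 so -1/4
4 of 13 · RBBR · max L -1/2 · min R -1/4 so -3/8
5 of 13 · RBBRB · max L -3/8 · min R -1/4 so -5/16
6 of 13 · RBBRBR · max L -3/8 · min R -5/16 so -11/32
7 of 13 · RBBRBRR · max L -3/8 · min R -11/32 so -23/64
8 of 13 · RBBRBRRB · max L -23/64 · min R -11/32 so -45/128
9 of 13 · RBBRBRRBR · max L -23/64 · min R -45/128 so -91/256
10 of 13 · RBBRBRRBRB · max L -91/256 · min R -45/128 so -181/512
11 of 13 · RBBRBRRBRBB · max L -181/512 · min R -45/128 so -361/1024
12 of 13 · RBBRBRRBRBBB · max L -361/1024 · min R -45/128 so -721/2048
13 of 13 · RBBRBRRBRBBBR · max L -361/1024 · min R -721/2048 so -1443/4096

-1443/4096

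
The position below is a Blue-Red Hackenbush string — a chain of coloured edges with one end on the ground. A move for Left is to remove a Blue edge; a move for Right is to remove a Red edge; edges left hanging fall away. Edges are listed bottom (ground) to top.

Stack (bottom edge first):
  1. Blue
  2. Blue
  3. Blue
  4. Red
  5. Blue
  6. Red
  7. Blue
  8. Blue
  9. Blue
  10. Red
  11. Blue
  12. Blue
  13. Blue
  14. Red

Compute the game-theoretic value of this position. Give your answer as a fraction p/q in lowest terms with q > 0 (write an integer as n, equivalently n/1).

5597/2048

Build value(s[:k]) for k = 1..14, string s = Blue Blue Blue Red Blue Red Blue Blue Blue Red Blue Blue Blue Red.
step 1: add Blue to get B; options L={ 0 } R={ none } => 1
step 2: add Blue to get BB; options L={ 0,1 } R={ none } => 2
step 3: add Blue to get BBB; options L={ 0,1,2 } R={ none } => 3
step 4: add Red to get BBBR; options L={ 0,1,2 } R={ 3 } => 5/2
step 5: add Blue to get BBBRB; options L={ 0,1,2,5/2 } R={ 3 } => 11/4
step 6: add Red to get BBBRBR; options L={ 0,1,2,5/2 } R={ 11/4,3 } => 21/8
step 7: add Blue to get BBBRBRB; options L={ 0,1,2,5/2,21/8 } R={ 11/4,3 } => 43/16
step 8: add Blue to get BBBRBRBB; options L={ 0,1,2,5/2,21/8,43/16 } R={ 11/4,3 } => 87/32
step 9: add Blue to get BBBRBRBBB; options L={ 0,1,2,5/2,21/8,43/16,87/32 } R={ 11/4,3 } => 175/64
step 10: add Red to get BBBRBRBBBR; options L={ 0,1,2,5/2,21/8,43/16,87/32 } R={ 175/64,11/4,3 } => 349/128
step 11: add Blue to get BBBRBRBBBRB; options L={ 0,1,2,5/2,21/8,43/16,87/32,349/128 } R={ 175/64,11/4,3 } => 699/256
step 12: add Blue to get BBBRBRBBBRBB; options L={ 0,1,2,5/2,21/8,43/16,87/32,349/128,699/256 } R={ 175/64,11/4,3 } => 1399/512
step 13: add Blue to get BBBRBRBBBRBBB; options L={ 0,1,2,5/2,21/8,43/16,87/32,349/128,699/256,1399/512 } R={ 175/64,11/4,3 } => 2799/1024
step 14: add Red to get BBBRBRBBBRBBBR; options L={ 0,1,2,5/2,21/8,43/16,87/32,349/128,699/256,1399/512 } R={ 2799/1024,175/64,11/4,3 } => 5597/2048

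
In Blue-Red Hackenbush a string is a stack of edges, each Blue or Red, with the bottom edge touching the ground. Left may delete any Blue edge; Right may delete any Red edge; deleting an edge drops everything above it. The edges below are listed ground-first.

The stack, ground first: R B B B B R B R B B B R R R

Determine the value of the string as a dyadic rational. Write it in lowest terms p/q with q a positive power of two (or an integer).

-655/8192

edge 1 of 14 (R): {  | 0 } gives -1
edge 2 of 14 (B): { -1 | 0 } gives -1/2
edge 3 of 14 (B): { -1, -1/2 | 0 } gives -1/4
edge 4 of 14 (B): { -1, -1/2, -1/4 | 0 } gives -1/8
edge 5 of 14 (B): { -1, -1/2, -1/4, -1/8 | 0 } gives -1/16
edge 6 of 14 (R): { -1, -1/2, -1/4, -1/8 | -1/16, 0 } gives -3/32
edge 7 of 14 (B): { -1, -1/2, -1/4, -1/8, -3/32 | -1/16, 0 } gives -5/64
edge 8 of 14 (R): { -1, -1/2, -1/4, -1/8, -3/32 | -5/64, -1/16, 0 } gives -11/128
edge 9 of 14 (B): { -1, -1/2, -1/4, -1/8, -3/32, -11/128 | -5/64, -1/16, 0 } gives -21/256
edge 10 of 14 (B): { -1, -1/2, -1/4, -1/8, -3/32, -11/128, -21/256 | -5/64, -1/16, 0 } gives -41/512
edge 11 of 14 (B): { -1, -1/2, -1/4, -1/8, -3/32, -11/128, -21/256, -41/512 | -5/64, -1/16, 0 } gives -81/1024
edge 12 of 14 (R): { -1, -1/2, -1/4, -1/8, -3/32, -11/128, -21/256, -41/512 | -81/1024, -5/64, -1/16, 0 } gives -163/2048
edge 13 of 14 (R): { -1, -1/2, -1/4, -1/8, -3/32, -11/128, -21/256, -41/512 | -163/2048, -81/1024, -5/64, -1/16, 0 } gives -327/4096
edge 14 of 14 (R): { -1, -1/2, -1/4, -1/8, -3/32, -11/128, -21/256, -41/512 | -327/4096, -163/2048, -81/1024, -5/64, -1/16, 0 } gives -655/8192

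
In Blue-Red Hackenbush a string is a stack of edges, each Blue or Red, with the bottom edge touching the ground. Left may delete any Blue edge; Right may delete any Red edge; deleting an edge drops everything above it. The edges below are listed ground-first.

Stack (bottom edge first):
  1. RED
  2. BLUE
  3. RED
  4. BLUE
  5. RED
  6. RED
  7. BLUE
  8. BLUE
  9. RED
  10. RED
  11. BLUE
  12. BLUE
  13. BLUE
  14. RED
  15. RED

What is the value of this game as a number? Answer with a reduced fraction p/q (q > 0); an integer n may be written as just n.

-11463/16384

G_1 [R]  L=[(no moves)]  R=[0]  = -1
G_2 [RB]  L=[-1]  R=[0]  = -1/2
G_3 [RBR]  L=[-1]  R=[-1/2, 0]  = -3/4
G_4 [RBRB]  L=[-1, -3/4]  R=[-1/2, 0]  = -5/8
G_5 [RBRBR]  L=[-1, -3/4]  R=[-5/8, -1/2, 0]  = -11/16
G_6 [RBRBRR]  L=[-1, -3/4]  R=[-11/16, -5/8, -1/2, 0]  = -23/32
G_7 [RBRBRRB]  L=[-1, -3/4, -23/32]  R=[-11/16, -5/8, -1/2, 0]  = -45/64
G_8 [RBRBRRBB]  L=[-1, -3/4, -23/32, -45/64]  R=[-11/16, -5/8, -1/2, 0]  = -89/128
G_9 [RBRBRRBBR]  L=[-1, -3/4, -23/32, -45/64]  R=[-89/128, -11/16, -5/8, -1/2, 0]  = -179/256
G_10 [RBRBRRBBRR]  L=[-1, -3/4, -23/32, -45/64]  R=[-179/256, -89/128, -11/16, -5/8, -1/2, 0]  = -359/512
G_11 [RBRBRRBBRRB]  L=[-1, -3/4, -23/32, -45/64, -359/512]  R=[-179/256, -89/128, -11/16, -5/8, -1/2, 0]  = -717/1024
G_12 [RBRBRRBBRRBB]  L=[-1, -3/4, -23/32, -45/64, -359/512, -717/1024]  R=[-179/256, -89/128, -11/16, -5/8, -1/2, 0]  = -1433/2048
G_13 [RBRBRRBBRRBBB]  L=[-1, -3/4, -23/32, -45/64, -359/512, -717/1024, -1433/2048]  R=[-179/256, -89/128, -11/16, -5/8, -1/2, 0]  = -2865/4096
G_14 [RBRBRRBBRRBBBR]  L=[-1, -3/4, -23/32, -45/64, -359/512, -717/1024, -1433/2048]  R=[-2865/4096, -179/256, -89/128, -11/16, -5/8, -1/2, 0]  = -5731/8192
G_15 [RBRBRRBBRRBBBRR]  L=[-1, -3/4, -23/32, -45/64, -359/512, -717/1024, -1433/2048]  R=[-5731/8192, -2865/4096, -179/256, -89/128, -11/16, -5/8, -1/2, 0]  = -11463/16384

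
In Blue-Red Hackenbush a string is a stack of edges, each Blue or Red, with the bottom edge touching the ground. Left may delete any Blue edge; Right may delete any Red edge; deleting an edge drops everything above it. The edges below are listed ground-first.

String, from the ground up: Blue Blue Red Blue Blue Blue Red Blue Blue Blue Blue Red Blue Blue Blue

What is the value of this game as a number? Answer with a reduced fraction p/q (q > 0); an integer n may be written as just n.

15855/8192

1 of 15 · B · max L 0 · min R +∞ so 1
2 of 15 · BB · max L 1 · min R +∞ so 2
3 of 15 · BBR · max L 1 · min R 2 so 3/2
4 of 15 · BBRB · max L 3/2 · min R 2 so 7/4
5 of 15 · BBRBB · max L 7/4 · min R 2 so 15/8
6 of 15 · BBRBBB · max L 15/8 · min R 2 so 31/16
7 of 15 · BBRBBBR · max L 15/8 · min R 31/16 so 61/32
8 of 15 · BBRBBBRB · max L 61/32 · min R 31/16 so 123/64
9 of 15 · BBRBBBRBB · max L 123/64 · min R 31/16 so 247/128
10 of 15 · BBRBBBRBBB · max L 247/128 · min R 31/16 so 495/256
11 of 15 · BBRBBBRBBBB · max L 495/256 · min R 31/16 so 991/512
12 of 15 · BBRBBBRBBBBR · max L 495/256 · min R 991/512 so 1981/1024
13 of 15 · BBRBBBRBBBBRB · max L 1981/1024 · min R 991/512 so 3963/2048
14 of 15 · BBRBBBRBBBBRBB · max L 3963/2048 · min R 991/512 so 7927/4096
15 of 15 · BBRBBBRBBBBRBBB · max L 7927/4096 · min R 991/512 so 15855/8192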